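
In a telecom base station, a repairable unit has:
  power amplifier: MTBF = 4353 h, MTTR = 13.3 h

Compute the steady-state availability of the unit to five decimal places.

0.99695

A(power amplifier) = MTBF/(MTBF+MTTR) = 4353/(4353+13.3) = 0.99695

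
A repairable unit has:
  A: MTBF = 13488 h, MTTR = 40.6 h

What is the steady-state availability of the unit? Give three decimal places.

A(A) = MTBF/(MTBF+MTTR) = 13488/(13488+40.6) = 0.997

0.997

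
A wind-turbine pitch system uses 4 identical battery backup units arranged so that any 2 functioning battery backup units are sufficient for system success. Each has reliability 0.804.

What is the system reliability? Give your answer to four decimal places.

0.9743

R = Σ_{i=2}^{4} C(4,i) p^i (1−p)^{4−i} with p = 0.804
C(4,2)·0.804^2·0.196^2 = 0.148996
C(4,3)·0.804^3·0.196^1 = 0.407459
C(4,4)·0.804^4·0.196^0 = 0.417854
Sum = 0.9743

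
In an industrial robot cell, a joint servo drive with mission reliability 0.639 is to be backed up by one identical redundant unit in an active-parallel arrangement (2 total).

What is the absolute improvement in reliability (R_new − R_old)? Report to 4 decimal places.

0.2307

R_before = 0.639
R_after = 1 − (1 − 0.639)^2 = 0.8697
ΔR = 0.8697 − 0.639 = 0.2307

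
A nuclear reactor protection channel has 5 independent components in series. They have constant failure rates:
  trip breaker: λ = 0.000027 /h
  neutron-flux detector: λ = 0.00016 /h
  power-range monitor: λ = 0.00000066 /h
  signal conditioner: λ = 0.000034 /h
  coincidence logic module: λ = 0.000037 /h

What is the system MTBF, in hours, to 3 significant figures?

3870

Series of exponential components: λ_sys = Σ λ_i
λ_sys = 0.000027 + 0.00016 + 0.00000066 + 0.000034 + 0.000037 = 2.5866e-04 /h
MTBF = 1 / λ_sys = 3870 h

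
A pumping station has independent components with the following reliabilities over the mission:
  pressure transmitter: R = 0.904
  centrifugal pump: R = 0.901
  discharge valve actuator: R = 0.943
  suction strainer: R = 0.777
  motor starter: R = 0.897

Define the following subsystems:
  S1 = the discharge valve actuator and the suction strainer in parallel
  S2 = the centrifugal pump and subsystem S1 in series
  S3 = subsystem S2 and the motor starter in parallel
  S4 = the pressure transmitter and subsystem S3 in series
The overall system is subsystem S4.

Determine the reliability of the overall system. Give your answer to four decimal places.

0.8937

Parallel (discharge valve actuator and suction strainer): 1 − (1 − 0.943000)(1 − 0.777000) = 0.987289
Series (centrifugal pump and [0.987289]): 0.901000 × 0.987289 = 0.889547
Parallel ([0.889547] and motor starter): 1 − (1 − 0.889547)(1 − 0.897000) = 0.988623
Series (pressure transmitter and [0.988623]): 0.904000 × 0.988623 = 0.8937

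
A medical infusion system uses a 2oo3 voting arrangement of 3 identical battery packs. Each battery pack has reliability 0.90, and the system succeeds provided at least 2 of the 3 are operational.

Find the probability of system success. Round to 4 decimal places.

0.9720

R = Σ_{i=2}^{3} C(3,i) p^i (1−p)^{3−i} with p = 0.90
C(3,2)·0.90^2·0.10^1 = 0.243000
C(3,3)·0.90^3·0.10^0 = 0.729000
Sum = 0.9720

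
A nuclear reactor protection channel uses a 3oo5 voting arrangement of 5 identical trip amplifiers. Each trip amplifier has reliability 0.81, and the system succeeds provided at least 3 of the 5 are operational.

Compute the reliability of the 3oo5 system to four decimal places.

R = Σ_{i=3}^{5} C(5,i) p^i (1−p)^{5−i} with p = 0.81
C(5,3)·0.81^3·0.19^2 = 0.191850
C(5,4)·0.81^4·0.19^1 = 0.408944
C(5,5)·0.81^5·0.19^0 = 0.348678
Sum = 0.9495

0.9495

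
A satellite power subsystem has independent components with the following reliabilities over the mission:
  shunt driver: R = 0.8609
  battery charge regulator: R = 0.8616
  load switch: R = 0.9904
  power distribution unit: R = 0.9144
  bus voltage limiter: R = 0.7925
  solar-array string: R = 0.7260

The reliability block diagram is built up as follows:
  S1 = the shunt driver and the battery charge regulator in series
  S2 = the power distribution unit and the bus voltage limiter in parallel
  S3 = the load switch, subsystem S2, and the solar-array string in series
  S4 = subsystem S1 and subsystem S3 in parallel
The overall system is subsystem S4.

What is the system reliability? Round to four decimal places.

Series (shunt driver and battery charge regulator): 0.860900 × 0.861600 = 0.741751
Parallel (power distribution unit and bus voltage limiter): 1 − (1 − 0.914400)(1 − 0.792500) = 0.982238
Series (load switch, [0.982238], and solar-array string): 0.990400 × 0.982238 × 0.726000 = 0.706259
Parallel ([0.741751] and [0.706259]): 1 − (1 − 0.741751)(1 − 0.706259) = 0.9241

0.9241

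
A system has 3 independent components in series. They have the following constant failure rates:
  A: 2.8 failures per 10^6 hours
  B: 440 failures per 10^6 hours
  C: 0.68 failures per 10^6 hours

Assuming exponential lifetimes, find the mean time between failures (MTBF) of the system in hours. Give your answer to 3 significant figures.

2250

Series of exponential components: λ_sys = Σ λ_i
λ_sys = 0.0000028 + 0.00044 + 0.00000068 = 4.4348e-04 /h
MTBF = 1 / λ_sys = 2250 h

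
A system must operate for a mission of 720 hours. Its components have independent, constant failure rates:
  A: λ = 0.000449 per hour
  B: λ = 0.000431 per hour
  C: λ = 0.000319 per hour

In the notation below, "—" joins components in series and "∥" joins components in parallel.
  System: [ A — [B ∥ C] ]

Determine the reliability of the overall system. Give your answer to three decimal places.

R(A) = exp(−0.000449 × 720) = 0.72377
R(B) = exp(−0.000431 × 720) = 0.73321
R(C) = exp(−0.000319 × 720) = 0.79479
Parallel (B and C): 1 − (1 − 0.73321)(1 − 0.79479) = 0.94525
Series (A and [0.94525]): 0.72377 × 0.94525 = 0.684

0.684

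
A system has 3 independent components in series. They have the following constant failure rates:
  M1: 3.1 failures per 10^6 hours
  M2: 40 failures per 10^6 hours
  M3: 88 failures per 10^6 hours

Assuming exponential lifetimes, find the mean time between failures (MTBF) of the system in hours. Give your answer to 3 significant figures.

7630

Series of exponential components: λ_sys = Σ λ_i
λ_sys = 0.0000031 + 0.000040 + 0.000088 = 1.3110e-04 /h
MTBF = 1 / λ_sys = 7630 h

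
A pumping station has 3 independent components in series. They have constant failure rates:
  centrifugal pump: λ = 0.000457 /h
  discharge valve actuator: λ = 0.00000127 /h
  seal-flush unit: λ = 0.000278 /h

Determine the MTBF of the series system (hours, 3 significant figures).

1360

Series of exponential components: λ_sys = Σ λ_i
λ_sys = 0.000457 + 0.00000127 + 0.000278 = 7.3627e-04 /h
MTBF = 1 / λ_sys = 1360 h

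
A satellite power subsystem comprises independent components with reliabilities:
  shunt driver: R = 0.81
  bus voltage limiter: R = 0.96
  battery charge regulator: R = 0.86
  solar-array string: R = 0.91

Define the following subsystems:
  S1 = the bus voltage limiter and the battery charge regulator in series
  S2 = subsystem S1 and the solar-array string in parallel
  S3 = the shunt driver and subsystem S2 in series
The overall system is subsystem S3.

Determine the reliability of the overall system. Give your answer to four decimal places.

Series (bus voltage limiter and battery charge regulator): 0.960000 × 0.860000 = 0.825600
Parallel ([0.825600] and solar-array string): 1 − (1 − 0.825600)(1 − 0.910000) = 0.984304
Series (shunt driver and [0.984304]): 0.810000 × 0.984304 = 0.7973

0.7973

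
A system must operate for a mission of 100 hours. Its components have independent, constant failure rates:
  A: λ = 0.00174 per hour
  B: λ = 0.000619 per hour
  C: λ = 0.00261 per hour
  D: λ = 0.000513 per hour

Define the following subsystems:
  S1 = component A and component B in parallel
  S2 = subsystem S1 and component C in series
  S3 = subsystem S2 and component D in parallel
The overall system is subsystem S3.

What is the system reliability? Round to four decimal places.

0.9881

R(A) = exp(−0.00174 × 100) = 0.840297
R(B) = exp(−0.000619 × 100) = 0.939977
R(C) = exp(−0.00261 × 100) = 0.770281
R(D) = exp(−0.000513 × 100) = 0.949994
Parallel (A and B): 1 − (1 − 0.840297)(1 − 0.939977) = 0.990414
Series ([0.990414] and C): 0.990414 × 0.770281 = 0.762897
Parallel ([0.762897] and D): 1 − (1 − 0.762897)(1 − 0.949994) = 0.9881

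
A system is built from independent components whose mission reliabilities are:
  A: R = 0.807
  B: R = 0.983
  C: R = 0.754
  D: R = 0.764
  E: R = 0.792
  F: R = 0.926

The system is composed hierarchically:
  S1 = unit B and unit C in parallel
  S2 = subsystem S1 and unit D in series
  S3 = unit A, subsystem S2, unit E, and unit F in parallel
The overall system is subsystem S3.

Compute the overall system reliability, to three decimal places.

0.999

Parallel (B and C): 1 − (1 − 0.98300)(1 − 0.75400) = 0.99582
Series ([0.99582] and D): 0.99582 × 0.76400 = 0.76081
Parallel (A, [0.76081], E, and F): 1 − (1 − 0.80700)(1 − 0.76081)(1 − 0.79200)(1 − 0.92600) = 0.999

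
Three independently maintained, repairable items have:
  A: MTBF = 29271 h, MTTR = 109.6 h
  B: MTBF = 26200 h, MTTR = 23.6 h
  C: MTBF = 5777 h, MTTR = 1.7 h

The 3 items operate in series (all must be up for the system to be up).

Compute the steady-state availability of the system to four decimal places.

A(A) = MTBF/(MTBF+MTTR) = 29271/(29271+109.6) = 0.996270
A(B) = MTBF/(MTBF+MTTR) = 26200/(26200+23.6) = 0.999100
A(C) = MTBF/(MTBF+MTTR) = 5777/(5777+1.7) = 0.999706
Series availability: 0.996270 × 0.999100 × 0.999706 = 0.9951

0.9951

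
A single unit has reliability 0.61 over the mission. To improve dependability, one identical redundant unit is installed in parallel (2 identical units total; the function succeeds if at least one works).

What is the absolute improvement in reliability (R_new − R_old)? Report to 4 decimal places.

0.2379

R_before = 0.61
R_after = 1 − (1 − 0.61)^2 = 0.8479
ΔR = 0.8479 − 0.61 = 0.2379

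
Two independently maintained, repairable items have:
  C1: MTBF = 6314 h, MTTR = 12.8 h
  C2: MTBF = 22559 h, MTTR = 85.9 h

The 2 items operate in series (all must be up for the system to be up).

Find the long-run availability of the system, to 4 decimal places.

0.9942

A(C1) = MTBF/(MTBF+MTTR) = 6314/(6314+12.8) = 0.997977
A(C2) = MTBF/(MTBF+MTTR) = 22559/(22559+85.9) = 0.996207
Series availability: 0.997977 × 0.996207 = 0.9942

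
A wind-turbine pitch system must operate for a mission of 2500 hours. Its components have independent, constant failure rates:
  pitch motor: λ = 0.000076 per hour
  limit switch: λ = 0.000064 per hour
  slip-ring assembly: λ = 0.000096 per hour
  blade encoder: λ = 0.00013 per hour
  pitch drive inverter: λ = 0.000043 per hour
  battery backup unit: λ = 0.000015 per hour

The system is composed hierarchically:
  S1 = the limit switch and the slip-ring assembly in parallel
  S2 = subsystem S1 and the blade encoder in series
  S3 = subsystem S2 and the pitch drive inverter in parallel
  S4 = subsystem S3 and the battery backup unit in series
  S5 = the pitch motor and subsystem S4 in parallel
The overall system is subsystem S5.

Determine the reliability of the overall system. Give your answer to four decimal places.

0.9885

R(pitch motor) = exp(−0.000076 × 2500) = 0.826959
R(limit switch) = exp(−0.000064 × 2500) = 0.852144
R(slip-ring assembly) = exp(−0.000096 × 2500) = 0.786628
R(blade encoder) = exp(−0.00013 × 2500) = 0.722527
R(pitch drive inverter) = exp(−0.000043 × 2500) = 0.898077
R(battery backup unit) = exp(−0.000015 × 2500) = 0.963194
Parallel (limit switch and slip-ring assembly): 1 − (1 − 0.852144)(1 − 0.786628) = 0.968452
Series ([0.968452] and blade encoder): 0.968452 × 0.722527 = 0.699733
Parallel ([0.699733] and pitch drive inverter): 1 − (1 − 0.699733)(1 − 0.898077) = 0.969396
Series ([0.969396] and battery backup unit): 0.969396 × 0.963194 = 0.933716
Parallel (pitch motor and [0.933716]): 1 − (1 − 0.826959)(1 − 0.933716) = 0.9885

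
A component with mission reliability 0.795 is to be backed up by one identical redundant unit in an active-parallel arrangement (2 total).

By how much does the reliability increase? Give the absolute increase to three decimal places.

R_before = 0.795
R_after = 1 − (1 − 0.795)^2 = 0.958
ΔR = 0.958 − 0.795 = 0.163

0.163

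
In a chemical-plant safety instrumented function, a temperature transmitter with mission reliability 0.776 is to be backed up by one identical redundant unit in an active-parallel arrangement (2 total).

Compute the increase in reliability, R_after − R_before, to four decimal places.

R_before = 0.776
R_after = 1 − (1 − 0.776)^2 = 0.9498
ΔR = 0.9498 − 0.776 = 0.1738

0.1738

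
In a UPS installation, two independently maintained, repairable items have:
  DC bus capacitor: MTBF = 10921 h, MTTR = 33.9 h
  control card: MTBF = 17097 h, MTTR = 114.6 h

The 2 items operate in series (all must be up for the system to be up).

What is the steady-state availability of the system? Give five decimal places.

A(DC bus capacitor) = MTBF/(MTBF+MTTR) = 10921/(10921+33.9) = 0.996905
A(control card) = MTBF/(MTBF+MTTR) = 17097/(17097+114.6) = 0.993342
Series availability: 0.996905 × 0.993342 = 0.99027

0.99027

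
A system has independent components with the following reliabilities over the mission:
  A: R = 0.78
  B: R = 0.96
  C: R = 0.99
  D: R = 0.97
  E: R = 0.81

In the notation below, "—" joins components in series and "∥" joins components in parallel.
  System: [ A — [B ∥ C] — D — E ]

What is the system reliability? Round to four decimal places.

0.6126

Parallel (B and C): 1 − (1 − 0.960000)(1 − 0.990000) = 0.999600
Series (A, [0.999600], D, and E): 0.780000 × 0.999600 × 0.970000 × 0.810000 = 0.6126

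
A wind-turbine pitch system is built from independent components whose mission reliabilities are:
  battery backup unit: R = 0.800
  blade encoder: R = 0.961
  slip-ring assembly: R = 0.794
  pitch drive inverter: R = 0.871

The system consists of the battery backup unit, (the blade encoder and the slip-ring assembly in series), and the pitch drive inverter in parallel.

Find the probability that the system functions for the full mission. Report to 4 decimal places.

0.9939

Series (blade encoder and slip-ring assembly): 0.961000 × 0.794000 = 0.763034
Parallel (battery backup unit, [0.763034], and pitch drive inverter): 1 − (1 − 0.800000)(1 − 0.763034)(1 − 0.871000) = 0.9939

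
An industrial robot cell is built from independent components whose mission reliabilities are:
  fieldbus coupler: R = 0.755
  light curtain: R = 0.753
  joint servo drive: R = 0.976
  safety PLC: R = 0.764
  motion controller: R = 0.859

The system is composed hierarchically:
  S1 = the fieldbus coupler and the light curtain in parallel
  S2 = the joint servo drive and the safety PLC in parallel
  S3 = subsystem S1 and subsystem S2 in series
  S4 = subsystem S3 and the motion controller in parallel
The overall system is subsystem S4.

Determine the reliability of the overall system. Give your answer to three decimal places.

Parallel (fieldbus coupler and light curtain): 1 − (1 − 0.75500)(1 − 0.75300) = 0.93949
Parallel (joint servo drive and safety PLC): 1 − (1 − 0.97600)(1 − 0.76400) = 0.99434
Series ([0.93949] and [0.99434]): 0.93949 × 0.99434 = 0.93417
Parallel ([0.93417] and motion controller): 1 − (1 − 0.93417)(1 − 0.85900) = 0.991

0.991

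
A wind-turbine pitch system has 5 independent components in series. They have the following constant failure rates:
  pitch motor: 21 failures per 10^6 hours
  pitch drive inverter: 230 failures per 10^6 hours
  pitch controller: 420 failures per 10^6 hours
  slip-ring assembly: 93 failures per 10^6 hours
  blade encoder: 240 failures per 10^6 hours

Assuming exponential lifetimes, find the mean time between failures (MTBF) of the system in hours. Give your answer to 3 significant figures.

Series of exponential components: λ_sys = Σ λ_i
λ_sys = 0.000021 + 0.00023 + 0.00042 + 0.000093 + 0.00024 = 1.0040e-03 /h
MTBF = 1 / λ_sys = 996 h

996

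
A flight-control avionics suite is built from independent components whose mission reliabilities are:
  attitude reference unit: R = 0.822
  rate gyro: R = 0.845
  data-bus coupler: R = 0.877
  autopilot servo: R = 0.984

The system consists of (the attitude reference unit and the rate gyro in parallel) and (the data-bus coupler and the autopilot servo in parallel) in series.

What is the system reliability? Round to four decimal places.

Parallel (attitude reference unit and rate gyro): 1 − (1 − 0.822000)(1 − 0.845000) = 0.972410
Parallel (data-bus coupler and autopilot servo): 1 − (1 − 0.877000)(1 − 0.984000) = 0.998032
Series ([0.972410] and [0.998032]): 0.972410 × 0.998032 = 0.9705

0.9705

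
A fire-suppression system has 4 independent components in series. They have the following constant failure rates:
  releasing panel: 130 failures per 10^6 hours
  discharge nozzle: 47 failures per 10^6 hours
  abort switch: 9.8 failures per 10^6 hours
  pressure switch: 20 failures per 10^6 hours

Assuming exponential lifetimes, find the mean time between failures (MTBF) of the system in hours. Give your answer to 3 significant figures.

4840

Series of exponential components: λ_sys = Σ λ_i
λ_sys = 0.00013 + 0.000047 + 0.0000098 + 0.000020 = 2.0680e-04 /h
MTBF = 1 / λ_sys = 4840 h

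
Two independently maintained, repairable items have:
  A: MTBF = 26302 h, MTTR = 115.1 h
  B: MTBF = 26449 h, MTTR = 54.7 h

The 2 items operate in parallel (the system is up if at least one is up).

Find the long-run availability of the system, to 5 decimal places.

A(A) = MTBF/(MTBF+MTTR) = 26302/(26302+115.1) = 0.995643
A(B) = MTBF/(MTBF+MTTR) = 26449/(26449+54.7) = 0.997936
Parallel availability: 1 − (1 − 0.995643)(1 − 0.997936) = 0.99999

0.99999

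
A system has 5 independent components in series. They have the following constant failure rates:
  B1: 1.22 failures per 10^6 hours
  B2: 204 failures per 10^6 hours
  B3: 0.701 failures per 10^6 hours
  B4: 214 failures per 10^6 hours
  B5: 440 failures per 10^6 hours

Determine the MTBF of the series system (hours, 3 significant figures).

1160

Series of exponential components: λ_sys = Σ λ_i
λ_sys = 0.00000122 + 0.000204 + 0.000000701 + 0.000214 + 0.000440 = 8.5992e-04 /h
MTBF = 1 / λ_sys = 1160 h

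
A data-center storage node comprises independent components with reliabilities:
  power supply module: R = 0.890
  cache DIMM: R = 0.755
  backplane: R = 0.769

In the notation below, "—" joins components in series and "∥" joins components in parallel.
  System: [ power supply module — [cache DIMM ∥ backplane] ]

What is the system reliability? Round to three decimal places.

0.840

Parallel (cache DIMM and backplane): 1 − (1 − 0.75500)(1 − 0.76900) = 0.94341
Series (power supply module and [0.94341]): 0.89000 × 0.94341 = 0.840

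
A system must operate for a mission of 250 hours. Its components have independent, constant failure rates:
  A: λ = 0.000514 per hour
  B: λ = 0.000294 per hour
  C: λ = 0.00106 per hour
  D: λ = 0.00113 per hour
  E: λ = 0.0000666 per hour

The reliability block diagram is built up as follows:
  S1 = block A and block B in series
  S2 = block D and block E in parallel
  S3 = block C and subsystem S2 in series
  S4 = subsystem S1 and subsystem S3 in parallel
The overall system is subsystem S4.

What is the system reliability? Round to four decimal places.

R(A) = exp(−0.000514 × 250) = 0.879414
R(B) = exp(−0.000294 × 250) = 0.929136
R(C) = exp(−0.00106 × 250) = 0.767206
R(D) = exp(−0.00113 × 250) = 0.753897
R(E) = exp(−0.0000666 × 250) = 0.983488
Series (A and B): 0.879414 × 0.929136 = 0.817095
Parallel (D and E): 1 − (1 − 0.753897)(1 − 0.983488) = 0.995936
Series (C and [0.995936]): 0.767206 × 0.995936 = 0.764088
Parallel ([0.817095] and [0.764088]): 1 − (1 − 0.817095)(1 − 0.764088) = 0.9569

0.9569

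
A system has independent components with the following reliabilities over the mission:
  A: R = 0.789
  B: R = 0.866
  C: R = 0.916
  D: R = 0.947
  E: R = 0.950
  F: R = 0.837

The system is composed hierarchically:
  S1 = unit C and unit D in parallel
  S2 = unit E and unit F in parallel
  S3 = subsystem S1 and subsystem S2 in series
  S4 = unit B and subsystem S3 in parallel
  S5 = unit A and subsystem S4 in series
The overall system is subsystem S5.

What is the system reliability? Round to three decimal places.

0.788

Parallel (C and D): 1 − (1 − 0.91600)(1 − 0.94700) = 0.99555
Parallel (E and F): 1 − (1 − 0.95000)(1 − 0.83700) = 0.99185
Series ([0.99555] and [0.99185]): 0.99555 × 0.99185 = 0.98744
Parallel (B and [0.98744]): 1 − (1 − 0.86600)(1 − 0.98744) = 0.99832
Series (A and [0.99832]): 0.78900 × 0.99832 = 0.788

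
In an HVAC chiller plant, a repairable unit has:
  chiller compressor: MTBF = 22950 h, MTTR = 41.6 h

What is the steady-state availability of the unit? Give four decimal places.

A(chiller compressor) = MTBF/(MTBF+MTTR) = 22950/(22950+41.6) = 0.9982

0.9982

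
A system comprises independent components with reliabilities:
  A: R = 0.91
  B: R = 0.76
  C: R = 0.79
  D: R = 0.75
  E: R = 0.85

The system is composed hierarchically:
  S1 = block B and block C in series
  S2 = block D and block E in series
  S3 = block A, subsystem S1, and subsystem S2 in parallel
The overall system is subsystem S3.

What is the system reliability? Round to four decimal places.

0.9870

Series (B and C): 0.760000 × 0.790000 = 0.600400
Series (D and E): 0.750000 × 0.850000 = 0.637500
Parallel (A, [0.600400], and [0.637500]): 1 − (1 − 0.910000)(1 − 0.600400)(1 − 0.637500) = 0.9870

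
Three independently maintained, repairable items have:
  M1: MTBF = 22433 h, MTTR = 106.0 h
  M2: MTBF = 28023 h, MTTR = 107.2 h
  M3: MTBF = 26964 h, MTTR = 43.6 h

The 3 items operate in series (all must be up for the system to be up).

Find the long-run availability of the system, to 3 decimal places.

0.990

A(M1) = MTBF/(MTBF+MTTR) = 22433/(22433+106.0) = 0.995297
A(M2) = MTBF/(MTBF+MTTR) = 28023/(28023+107.2) = 0.996189
A(M3) = MTBF/(MTBF+MTTR) = 26964/(26964+43.6) = 0.998386
Series availability: 0.995297 × 0.996189 × 0.998386 = 0.990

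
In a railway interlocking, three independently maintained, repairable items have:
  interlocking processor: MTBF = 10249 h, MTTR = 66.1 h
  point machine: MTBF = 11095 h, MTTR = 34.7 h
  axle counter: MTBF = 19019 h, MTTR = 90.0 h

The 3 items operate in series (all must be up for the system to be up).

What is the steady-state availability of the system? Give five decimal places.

A(interlocking processor) = MTBF/(MTBF+MTTR) = 10249/(10249+66.1) = 0.993592
A(point machine) = MTBF/(MTBF+MTTR) = 11095/(11095+34.7) = 0.996882
A(axle counter) = MTBF/(MTBF+MTTR) = 19019/(19019+90.0) = 0.995290
Series availability: 0.993592 × 0.996882 × 0.995290 = 0.98583

0.98583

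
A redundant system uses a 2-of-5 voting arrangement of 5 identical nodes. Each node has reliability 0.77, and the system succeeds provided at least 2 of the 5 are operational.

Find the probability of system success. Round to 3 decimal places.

0.989

R = Σ_{i=2}^{5} C(5,i) p^i (1−p)^{5−i} with p = 0.77
C(5,2)·0.77^2·0.23^3 = 0.07214
C(5,3)·0.77^3·0.23^2 = 0.24151
C(5,4)·0.77^4·0.23^1 = 0.40426
C(5,5)·0.77^5·0.23^0 = 0.27068
Sum = 0.989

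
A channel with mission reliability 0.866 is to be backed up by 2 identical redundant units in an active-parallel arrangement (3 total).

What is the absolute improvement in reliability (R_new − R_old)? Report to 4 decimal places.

0.1316

R_before = 0.866
R_after = 1 − (1 − 0.866)^3 = 0.9976
ΔR = 0.9976 − 0.866 = 0.1316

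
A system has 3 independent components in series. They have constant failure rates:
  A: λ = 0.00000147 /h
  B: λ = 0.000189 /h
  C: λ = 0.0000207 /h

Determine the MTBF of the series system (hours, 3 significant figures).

4740

Series of exponential components: λ_sys = Σ λ_i
λ_sys = 0.00000147 + 0.000189 + 0.0000207 = 2.1117e-04 /h
MTBF = 1 / λ_sys = 4740 h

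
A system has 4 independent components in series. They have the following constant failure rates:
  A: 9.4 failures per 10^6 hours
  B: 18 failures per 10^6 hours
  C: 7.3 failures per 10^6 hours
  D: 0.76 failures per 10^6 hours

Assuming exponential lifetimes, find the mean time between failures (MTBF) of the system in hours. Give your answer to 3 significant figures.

Series of exponential components: λ_sys = Σ λ_i
λ_sys = 0.0000094 + 0.000018 + 0.0000073 + 0.00000076 = 3.5460e-05 /h
MTBF = 1 / λ_sys = 28200 h

28200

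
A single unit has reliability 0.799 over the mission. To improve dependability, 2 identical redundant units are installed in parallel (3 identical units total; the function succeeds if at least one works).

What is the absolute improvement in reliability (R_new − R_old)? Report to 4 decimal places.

0.1929

R_before = 0.799
R_after = 1 − (1 − 0.799)^3 = 0.9919
ΔR = 0.9919 − 0.799 = 0.1929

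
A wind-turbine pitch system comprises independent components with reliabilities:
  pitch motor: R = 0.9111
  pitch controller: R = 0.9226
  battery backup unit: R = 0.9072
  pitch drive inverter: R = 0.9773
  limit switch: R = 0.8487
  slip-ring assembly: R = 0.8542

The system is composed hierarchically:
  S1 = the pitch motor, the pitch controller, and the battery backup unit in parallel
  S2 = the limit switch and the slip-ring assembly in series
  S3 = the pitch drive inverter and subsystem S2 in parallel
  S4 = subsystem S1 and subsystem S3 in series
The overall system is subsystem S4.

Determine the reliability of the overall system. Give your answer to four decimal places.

0.9931

Parallel (pitch motor, pitch controller, and battery backup unit): 1 − (1 − 0.911100)(1 − 0.922600)(1 − 0.907200) = 0.999361
Series (limit switch and slip-ring assembly): 0.848700 × 0.854200 = 0.724960
Parallel (pitch drive inverter and [0.724960]): 1 − (1 − 0.977300)(1 − 0.724960) = 0.993757
Series ([0.999361] and [0.993757]): 0.999361 × 0.993757 = 0.9931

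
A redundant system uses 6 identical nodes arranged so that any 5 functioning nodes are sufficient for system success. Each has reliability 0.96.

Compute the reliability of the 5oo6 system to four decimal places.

0.9784

R = Σ_{i=5}^{6} C(6,i) p^i (1−p)^{6−i} with p = 0.96
C(6,5)·0.96^5·0.04^1 = 0.195689
C(6,6)·0.96^6·0.04^0 = 0.782758
Sum = 0.9784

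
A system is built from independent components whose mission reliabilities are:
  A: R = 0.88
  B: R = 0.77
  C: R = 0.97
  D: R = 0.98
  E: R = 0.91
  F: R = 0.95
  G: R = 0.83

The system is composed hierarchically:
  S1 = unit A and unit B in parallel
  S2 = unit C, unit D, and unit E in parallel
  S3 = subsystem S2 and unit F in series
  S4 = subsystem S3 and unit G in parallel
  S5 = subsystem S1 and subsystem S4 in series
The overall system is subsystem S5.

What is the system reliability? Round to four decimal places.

Parallel (A and B): 1 − (1 − 0.880000)(1 − 0.770000) = 0.972400
Parallel (C, D, and E): 1 − (1 − 0.970000)(1 − 0.980000)(1 − 0.910000) = 0.999946
Series ([0.999946] and F): 0.999946 × 0.950000 = 0.949949
Parallel ([0.949949] and G): 1 − (1 − 0.949949)(1 − 0.830000) = 0.991491
Series ([0.972400] and [0.991491]): 0.972400 × 0.991491 = 0.9641

0.9641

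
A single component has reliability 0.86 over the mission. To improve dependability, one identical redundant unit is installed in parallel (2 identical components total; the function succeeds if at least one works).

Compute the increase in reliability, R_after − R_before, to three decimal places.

R_before = 0.86
R_after = 1 − (1 − 0.86)^2 = 0.980
ΔR = 0.980 − 0.86 = 0.120

0.120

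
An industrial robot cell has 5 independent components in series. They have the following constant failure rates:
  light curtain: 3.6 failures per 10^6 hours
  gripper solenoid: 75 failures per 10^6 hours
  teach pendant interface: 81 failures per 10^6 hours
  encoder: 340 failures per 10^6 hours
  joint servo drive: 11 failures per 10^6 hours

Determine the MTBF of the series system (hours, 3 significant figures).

Series of exponential components: λ_sys = Σ λ_i
λ_sys = 0.0000036 + 0.000075 + 0.000081 + 0.00034 + 0.000011 = 5.1060e-04 /h
MTBF = 1 / λ_sys = 1960 h

1960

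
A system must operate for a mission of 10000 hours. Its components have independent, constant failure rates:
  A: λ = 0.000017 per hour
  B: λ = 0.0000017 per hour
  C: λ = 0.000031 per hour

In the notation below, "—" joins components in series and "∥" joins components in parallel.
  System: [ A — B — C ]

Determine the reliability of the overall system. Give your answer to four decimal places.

0.6084

R(A) = exp(−0.000017 × 10000) = 0.843665
R(B) = exp(−0.0000017 × 10000) = 0.983144
R(C) = exp(−0.000031 × 10000) = 0.733447
Series (A, B, and C): 0.843665 × 0.983144 × 0.733447 = 0.6084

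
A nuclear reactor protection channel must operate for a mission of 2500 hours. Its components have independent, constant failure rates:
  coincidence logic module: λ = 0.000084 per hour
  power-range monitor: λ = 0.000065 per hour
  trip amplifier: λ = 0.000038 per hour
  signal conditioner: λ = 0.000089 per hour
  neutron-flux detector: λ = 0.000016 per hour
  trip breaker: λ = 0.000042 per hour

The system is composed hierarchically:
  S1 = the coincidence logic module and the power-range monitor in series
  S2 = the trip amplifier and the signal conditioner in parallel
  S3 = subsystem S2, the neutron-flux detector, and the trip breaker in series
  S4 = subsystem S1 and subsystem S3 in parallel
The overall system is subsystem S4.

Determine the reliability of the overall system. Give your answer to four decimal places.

0.9532

R(coincidence logic module) = exp(−0.000084 × 2500) = 0.810584
R(power-range monitor) = exp(−0.000065 × 2500) = 0.850016
R(trip amplifier) = exp(−0.000038 × 2500) = 0.909373
R(signal conditioner) = exp(−0.000089 × 2500) = 0.800515
R(neutron-flux detector) = exp(−0.000016 × 2500) = 0.960789
R(trip breaker) = exp(−0.000042 × 2500) = 0.900325
Series (coincidence logic module and power-range monitor): 0.810584 × 0.850016 = 0.689009
Parallel (trip amplifier and signal conditioner): 1 − (1 − 0.909373)(1 − 0.800515) = 0.981921
Series ([0.981921], neutron-flux detector, and trip breaker): 0.981921 × 0.960789 × 0.900325 = 0.849384
Parallel ([0.689009] and [0.849384]): 1 − (1 − 0.689009)(1 − 0.849384) = 0.9532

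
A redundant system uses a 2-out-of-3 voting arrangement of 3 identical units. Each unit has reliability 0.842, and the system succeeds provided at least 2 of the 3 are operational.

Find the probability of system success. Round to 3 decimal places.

0.933

R = Σ_{i=2}^{3} C(3,i) p^i (1−p)^{3−i} with p = 0.842
C(3,2)·0.842^2·0.158^1 = 0.33605
C(3,3)·0.842^3·0.158^0 = 0.59695
Sum = 0.933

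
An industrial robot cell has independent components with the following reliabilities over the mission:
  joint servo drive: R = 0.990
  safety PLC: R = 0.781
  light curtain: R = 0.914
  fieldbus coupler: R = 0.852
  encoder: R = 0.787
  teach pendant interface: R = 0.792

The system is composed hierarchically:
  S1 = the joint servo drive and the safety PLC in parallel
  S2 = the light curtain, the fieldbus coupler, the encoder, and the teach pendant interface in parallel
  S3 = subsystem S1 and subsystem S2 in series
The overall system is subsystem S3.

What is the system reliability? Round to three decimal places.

0.997

Parallel (joint servo drive and safety PLC): 1 − (1 − 0.99000)(1 − 0.78100) = 0.99781
Parallel (light curtain, fieldbus coupler, encoder, and teach pendant interface): 1 − (1 − 0.91400)(1 − 0.85200)(1 − 0.78700)(1 − 0.79200) = 0.99944
Series ([0.99781] and [0.99944]): 0.99781 × 0.99944 = 0.997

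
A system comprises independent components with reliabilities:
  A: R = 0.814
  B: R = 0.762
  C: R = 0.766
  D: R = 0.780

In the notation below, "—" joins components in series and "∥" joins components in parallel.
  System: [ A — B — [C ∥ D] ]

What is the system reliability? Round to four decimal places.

Parallel (C and D): 1 − (1 − 0.766000)(1 − 0.780000) = 0.948520
Series (A, B, and [0.948520]): 0.814000 × 0.762000 × 0.948520 = 0.5883

0.5883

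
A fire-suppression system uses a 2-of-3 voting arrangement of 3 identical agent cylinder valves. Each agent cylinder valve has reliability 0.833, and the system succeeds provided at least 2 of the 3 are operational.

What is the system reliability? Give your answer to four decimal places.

0.9256

R = Σ_{i=2}^{3} C(3,i) p^i (1−p)^{3−i} with p = 0.833
C(3,2)·0.833^2·0.167^1 = 0.347638
C(3,3)·0.833^3·0.167^0 = 0.578010
Sum = 0.9256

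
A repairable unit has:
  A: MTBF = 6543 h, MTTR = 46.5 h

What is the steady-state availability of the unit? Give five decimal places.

0.99294

A(A) = MTBF/(MTBF+MTTR) = 6543/(6543+46.5) = 0.99294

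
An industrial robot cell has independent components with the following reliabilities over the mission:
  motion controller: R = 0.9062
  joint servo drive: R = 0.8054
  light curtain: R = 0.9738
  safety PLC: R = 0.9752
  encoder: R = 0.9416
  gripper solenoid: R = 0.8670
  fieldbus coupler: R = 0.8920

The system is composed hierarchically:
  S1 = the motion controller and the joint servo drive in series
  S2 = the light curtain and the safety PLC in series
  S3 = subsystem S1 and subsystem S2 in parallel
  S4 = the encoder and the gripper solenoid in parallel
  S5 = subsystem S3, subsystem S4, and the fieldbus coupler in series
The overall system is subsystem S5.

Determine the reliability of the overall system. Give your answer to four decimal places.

0.8730

Series (motion controller and joint servo drive): 0.906200 × 0.805400 = 0.729853
Series (light curtain and safety PLC): 0.973800 × 0.975200 = 0.949650
Parallel ([0.729853] and [0.949650]): 1 − (1 − 0.729853)(1 − 0.949650) = 0.986398
Parallel (encoder and gripper solenoid): 1 − (1 − 0.941600)(1 − 0.867000) = 0.992233
Series ([0.986398], [0.992233], and fieldbus coupler): 0.986398 × 0.992233 × 0.892000 = 0.8730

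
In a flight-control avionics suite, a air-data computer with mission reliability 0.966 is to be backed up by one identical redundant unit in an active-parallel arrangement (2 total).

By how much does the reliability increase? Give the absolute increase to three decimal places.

R_before = 0.966
R_after = 1 − (1 − 0.966)^2 = 0.999
ΔR = 0.999 − 0.966 = 0.033

0.033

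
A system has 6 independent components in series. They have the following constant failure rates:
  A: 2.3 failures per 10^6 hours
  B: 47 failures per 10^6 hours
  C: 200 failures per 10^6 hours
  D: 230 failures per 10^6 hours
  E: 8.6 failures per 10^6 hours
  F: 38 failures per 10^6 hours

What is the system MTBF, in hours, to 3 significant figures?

1900

Series of exponential components: λ_sys = Σ λ_i
λ_sys = 0.0000023 + 0.000047 + 0.00020 + 0.00023 + 0.0000086 + 0.000038 = 5.2590e-04 /h
MTBF = 1 / λ_sys = 1900 h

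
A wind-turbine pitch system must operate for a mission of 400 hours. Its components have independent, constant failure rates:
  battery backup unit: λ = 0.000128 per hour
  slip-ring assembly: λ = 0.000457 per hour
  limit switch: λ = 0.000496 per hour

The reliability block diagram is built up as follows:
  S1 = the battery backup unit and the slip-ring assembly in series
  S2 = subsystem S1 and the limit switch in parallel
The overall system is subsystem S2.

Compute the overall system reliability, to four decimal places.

R(battery backup unit) = exp(−0.000128 × 400) = 0.950089
R(slip-ring assembly) = exp(−0.000457 × 400) = 0.832935
R(limit switch) = exp(−0.000496 × 400) = 0.820042
Series (battery backup unit and slip-ring assembly): 0.950089 × 0.832935 = 0.791362
Parallel ([0.791362] and limit switch): 1 − (1 − 0.791362)(1 − 0.820042) = 0.9625

0.9625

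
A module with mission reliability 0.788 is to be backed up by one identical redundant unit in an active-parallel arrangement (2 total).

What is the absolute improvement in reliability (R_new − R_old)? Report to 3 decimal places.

R_before = 0.788
R_after = 1 − (1 − 0.788)^2 = 0.955
ΔR = 0.955 − 0.788 = 0.167

0.167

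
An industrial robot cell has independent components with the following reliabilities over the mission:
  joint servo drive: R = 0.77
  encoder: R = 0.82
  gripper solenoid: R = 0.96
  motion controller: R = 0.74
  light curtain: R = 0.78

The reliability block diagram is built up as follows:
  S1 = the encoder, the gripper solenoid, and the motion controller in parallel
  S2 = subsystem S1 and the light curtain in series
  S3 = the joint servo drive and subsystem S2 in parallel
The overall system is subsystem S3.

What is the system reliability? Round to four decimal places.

0.9491

Parallel (encoder, gripper solenoid, and motion controller): 1 − (1 − 0.820000)(1 − 0.960000)(1 − 0.740000) = 0.998128
Series ([0.998128] and light curtain): 0.998128 × 0.780000 = 0.778540
Parallel (joint servo drive and [0.778540]): 1 − (1 − 0.770000)(1 − 0.778540) = 0.9491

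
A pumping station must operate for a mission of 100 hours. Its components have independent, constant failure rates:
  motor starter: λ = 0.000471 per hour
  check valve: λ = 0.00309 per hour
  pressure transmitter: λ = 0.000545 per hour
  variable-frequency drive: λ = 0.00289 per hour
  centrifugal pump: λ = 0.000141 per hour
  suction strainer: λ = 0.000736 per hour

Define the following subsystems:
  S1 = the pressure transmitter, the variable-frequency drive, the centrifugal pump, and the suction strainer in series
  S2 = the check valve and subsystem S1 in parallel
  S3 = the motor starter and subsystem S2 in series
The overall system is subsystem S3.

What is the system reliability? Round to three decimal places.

R(motor starter) = exp(−0.000471 × 100) = 0.95399
R(check valve) = exp(−0.00309 × 100) = 0.73418
R(pressure transmitter) = exp(−0.000545 × 100) = 0.94696
R(variable-frequency drive) = exp(−0.00289 × 100) = 0.74901
R(centrifugal pump) = exp(−0.000141 × 100) = 0.98600
R(suction strainer) = exp(−0.000736 × 100) = 0.92904
Series (pressure transmitter, variable-frequency drive, centrifugal pump, and suction strainer): 0.94696 × 0.74901 × 0.98600 × 0.92904 = 0.64973
Parallel (check valve and [0.64973]): 1 − (1 − 0.73418)(1 − 0.64973) = 0.90689
Series (motor starter and [0.90689]): 0.95399 × 0.90689 = 0.865

0.865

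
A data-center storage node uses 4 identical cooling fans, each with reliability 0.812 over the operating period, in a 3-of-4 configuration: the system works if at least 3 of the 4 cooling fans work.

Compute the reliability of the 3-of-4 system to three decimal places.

0.837

R = Σ_{i=3}^{4} C(4,i) p^i (1−p)^{4−i} with p = 0.812
C(4,3)·0.812^3·0.188^1 = 0.40261
C(4,4)·0.812^4·0.188^0 = 0.43473
Sum = 0.837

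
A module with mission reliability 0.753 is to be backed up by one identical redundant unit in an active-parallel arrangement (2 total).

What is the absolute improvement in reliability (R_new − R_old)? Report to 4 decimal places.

0.1860

R_before = 0.753
R_after = 1 − (1 − 0.753)^2 = 0.9390
ΔR = 0.9390 − 0.753 = 0.1860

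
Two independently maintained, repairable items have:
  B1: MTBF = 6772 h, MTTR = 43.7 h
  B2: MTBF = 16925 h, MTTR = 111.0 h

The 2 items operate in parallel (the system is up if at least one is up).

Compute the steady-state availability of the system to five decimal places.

A(B1) = MTBF/(MTBF+MTTR) = 6772/(6772+43.7) = 0.993588
A(B2) = MTBF/(MTBF+MTTR) = 16925/(16925+111.0) = 0.993484
Parallel availability: 1 − (1 − 0.993588)(1 − 0.993484) = 0.99996

0.99996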